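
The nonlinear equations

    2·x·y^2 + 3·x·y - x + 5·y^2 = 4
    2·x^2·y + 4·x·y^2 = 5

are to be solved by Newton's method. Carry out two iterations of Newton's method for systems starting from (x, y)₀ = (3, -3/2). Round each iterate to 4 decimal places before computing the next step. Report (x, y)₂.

(0.8700, -1.1145)

At (3, -3/2): F = (4.2500, -5.0000).
Jacobian J = [[2·y^2 + 3·y - 1, 4·x·y + 3·x + 10·y], [4·x·y + 4·y^2, 2·x^2 + 8·x·y]].
At the point, J = [[-1.0000, -24.0000], [-9.0000, -18.0000]] (det J = -198.0000).
Solving J·Δ = −F gives Δ = (-0.9924, 0.2184).
Then the next iterate is (x, y)₁ = (2.0076, -1.2816).
Round to (2.0076, -1.2816) and repeat: F = (1.081033, -2.140949), J = [[-1.559803, -17.084961], [-3.721766, -12.522606]].
Δ = (-1.1376, 0.1671), so (x, y)₂ = (0.8700, -1.1145).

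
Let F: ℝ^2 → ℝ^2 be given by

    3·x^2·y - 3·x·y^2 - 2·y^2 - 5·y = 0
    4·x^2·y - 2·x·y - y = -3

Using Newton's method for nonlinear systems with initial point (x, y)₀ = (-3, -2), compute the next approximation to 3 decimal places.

At (-3, -2): F = (-16.000, -79.000).
Jacobian J = [[6·x·y - 3·y^2, 3·x^2 - 6·x·y - 4·y - 5], [8·x·y - 2·y, 4·x^2 - 2·x - 1]].
At the point, J = [[24.000, -6.000], [52.000, 41.000]] (det J = 1296.000).
Solving J·Δ = −F gives Δ = (0.872, 0.821).
Then the next iterate is (x, y)₁ = (-2.128, -1.179).

(-2.128, -1.179)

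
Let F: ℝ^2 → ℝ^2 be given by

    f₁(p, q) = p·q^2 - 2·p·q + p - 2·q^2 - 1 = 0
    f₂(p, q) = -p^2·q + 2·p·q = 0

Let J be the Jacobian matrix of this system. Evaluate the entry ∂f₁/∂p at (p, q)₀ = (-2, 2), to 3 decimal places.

∂f₁/∂p = q^2 - 2·q + 1.
At (-2, 2) this is 1.000.

1.000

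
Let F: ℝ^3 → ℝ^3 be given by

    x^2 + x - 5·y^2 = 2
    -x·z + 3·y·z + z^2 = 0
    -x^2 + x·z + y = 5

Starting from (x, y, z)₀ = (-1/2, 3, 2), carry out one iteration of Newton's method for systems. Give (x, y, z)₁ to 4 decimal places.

(0.9775, 1.4250, 1.2152)

At (-1/2, 3, 2): F = (-47.2500, 23.0000, -3.2500).
Jacobian J = [[2·x + 1, -10·y, 0], [-z, 3·z, -x + 3·y + 2·z], [-2·x + z, 1, x]].
At the point, J = [[0.0000, -30.0000, 0.0000], [-2.0000, 6.0000, 13.5000], [3.0000, 1.0000, -0.5000]] (det J = -1185.0000).
Solving J·Δ = −F gives Δ = (1.4775, -1.5750, -0.7848).
Then the next iterate is (x, y, z)₁ = (0.9775, 1.4250, 1.2152).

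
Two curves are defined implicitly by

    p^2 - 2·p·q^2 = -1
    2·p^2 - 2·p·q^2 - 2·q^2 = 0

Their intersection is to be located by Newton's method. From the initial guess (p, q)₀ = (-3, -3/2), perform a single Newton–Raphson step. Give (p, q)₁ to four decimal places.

(-1.8070, -0.8904)

At (-3, -3/2): F = (23.5000, 27.0000).
Jacobian J = [[2·p - 2·q^2, -4·p·q], [4·p - 2·q^2, -4·p·q - 4·q]].
At the point, J = [[-10.5000, -18.0000], [-16.5000, -12.0000]] (det J = -171.0000).
Solving J·Δ = −F gives Δ = (1.1930, 0.6096).
Then the next iterate is (p, q)₁ = (-1.8070, -0.8904).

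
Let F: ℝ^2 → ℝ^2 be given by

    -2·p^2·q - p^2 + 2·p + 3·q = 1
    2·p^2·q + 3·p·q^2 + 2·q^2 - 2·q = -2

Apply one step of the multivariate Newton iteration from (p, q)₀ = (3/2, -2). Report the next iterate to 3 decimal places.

(1.383, -1.021)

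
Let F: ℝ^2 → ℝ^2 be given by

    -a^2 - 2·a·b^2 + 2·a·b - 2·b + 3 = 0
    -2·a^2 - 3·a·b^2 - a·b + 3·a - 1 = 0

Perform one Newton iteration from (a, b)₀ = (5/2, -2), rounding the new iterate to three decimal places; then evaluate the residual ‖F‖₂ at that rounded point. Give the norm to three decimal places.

10.729

At (5/2, -2): F = (-29.250, -31.000).
Jacobian J = [[-2·a - 2·b^2 + 2·b, -4·a·b + 2·a - 2], [-4·a - 3·b^2 - b + 3, -6·a·b - a]].
At the point, J = [[-17.000, 23.000], [-17.000, 27.500]] (det J = -76.500).
Solving J·Δ = −F gives Δ = (-1.194, 0.389).
Then the next iterate is (a, b)₁ = (1.306, -1.611).
Re-evaluating at (1.306, -1.611): F = (-6.47055, -8.55777), so ‖F‖₂ = 10.729.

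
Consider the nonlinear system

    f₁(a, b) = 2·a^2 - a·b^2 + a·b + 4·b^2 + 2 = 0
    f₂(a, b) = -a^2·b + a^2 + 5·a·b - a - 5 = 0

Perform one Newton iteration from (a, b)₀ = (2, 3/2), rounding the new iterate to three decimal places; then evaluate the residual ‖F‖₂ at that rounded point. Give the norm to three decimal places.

At (2, 3/2): F = (17.500, 6.000).
Jacobian J = [[4·a - b^2 + b, -2·a·b + a + 8·b], [-2·a·b + 2·a + 5·b - 1, -a^2 + 5·a]].
At the point, J = [[7.250, 8.000], [4.500, 6.000]] (det J = 7.500).
Solving J·Δ = −F gives Δ = (-7.600, 4.700).
Then the next iterate is (a, b)₁ = (-5.600, 6.200).
Re-evaluating at (-5.600, 6.200): F = (399.024, -336.072), so ‖F‖₂ = 521.694.

521.694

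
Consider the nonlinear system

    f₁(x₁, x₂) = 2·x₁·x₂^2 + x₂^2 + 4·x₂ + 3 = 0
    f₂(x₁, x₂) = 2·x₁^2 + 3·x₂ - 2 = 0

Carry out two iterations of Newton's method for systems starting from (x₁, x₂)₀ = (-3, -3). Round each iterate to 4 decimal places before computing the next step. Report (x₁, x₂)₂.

At (-3, -3): F = (-54.0000, 7.0000).
Jacobian J = [[2·x₂^2, 4·x₁·x₂ + 2·x₂ + 4], [4·x₁, 3]].
At the point, J = [[18.0000, 34.0000], [-12.0000, 3.0000]] (det J = 462.0000).
Solving J·Δ = −F gives Δ = (0.8658, 1.1299).
Then the next iterate is (x₁, x₂)₁ = (-2.1342, -1.8701).
Round to (-2.1342, -1.8701) and repeat: F = (-15.910890, 1.499319), J = [[6.994548, 16.224470], [-8.5368, 3.0000]].
Δ = (0.4518, 0.7859), so (x₁, x₂)₂ = (-1.6824, -1.0842).

(-1.6824, -1.0842)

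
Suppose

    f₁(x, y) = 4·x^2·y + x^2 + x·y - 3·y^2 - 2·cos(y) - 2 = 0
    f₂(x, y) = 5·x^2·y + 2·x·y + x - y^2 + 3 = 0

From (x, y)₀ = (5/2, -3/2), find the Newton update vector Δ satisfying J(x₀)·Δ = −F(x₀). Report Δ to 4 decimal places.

At (5/2, -3/2): F = (-43.891474, -51.1250).
Jacobian J = [[8·x·y + 2·x + y, 4·x^2 + x - 6·y + 2·sin(y)], [10·x·y + 2·y + 1, 5·x^2 + 2·x - 2·y]].
At the point, J = [[-26.5000, 34.505010], [-39.5000, 39.2500]] (det J = 322.822896).
Solving J·Δ = −F gives Δ = (-0.1280, 1.1737).

(-0.1280, 1.1737)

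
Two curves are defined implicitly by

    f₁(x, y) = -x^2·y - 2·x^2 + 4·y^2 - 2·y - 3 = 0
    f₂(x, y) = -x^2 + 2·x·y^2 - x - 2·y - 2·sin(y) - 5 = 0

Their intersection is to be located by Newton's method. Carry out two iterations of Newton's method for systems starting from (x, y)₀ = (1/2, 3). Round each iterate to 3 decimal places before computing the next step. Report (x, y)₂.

At (1/2, 3): F = (25.750, -3.03224).
Jacobian J = [[-2·x·y - 4·x, -x^2 + 8·y - 2], [-2·x + 2·y^2 - 1, 4·x·y - 2·cos(y) - 2]].
At the point, J = [[-5.000, 21.750], [16.000, 5.97998]] (det J = -377.89992).
Solving J·Δ = −F gives Δ = (0.582, -1.050).
Then the next iterate is (x, y)₁ = (1.082, 1.950).
Round to (1.082, 1.950) and repeat: F = (3.68564, -4.78203), J = [[-8.54780, 12.42928], [4.441, 7.17996]].
Δ = (0.737, 0.210), so (x, y)₂ = (1.819, 2.160).

(1.819, 2.160)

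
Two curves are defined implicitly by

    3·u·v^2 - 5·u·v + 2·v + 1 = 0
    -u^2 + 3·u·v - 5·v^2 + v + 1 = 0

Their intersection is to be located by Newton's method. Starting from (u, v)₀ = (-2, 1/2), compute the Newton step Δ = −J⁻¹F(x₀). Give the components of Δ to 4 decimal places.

At (-2, 1/2): F = (5.5000, -6.7500).
Jacobian J = [[3·v^2 - 5·v, 6·u·v - 5·u + 2], [-2·u + 3·v, 3·u - 10·v + 1]].
At the point, J = [[-1.7500, 6.0000], [5.5000, -10.0000]] (det J = -15.5000).
Solving J·Δ = −F gives Δ = (-0.9355, -1.1895).

(-0.9355, -1.1895)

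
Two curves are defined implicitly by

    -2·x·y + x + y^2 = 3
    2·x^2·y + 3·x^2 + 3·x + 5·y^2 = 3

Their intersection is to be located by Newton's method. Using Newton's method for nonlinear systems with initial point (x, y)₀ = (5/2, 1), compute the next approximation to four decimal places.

At (5/2, 1): F = (-4.5000, 40.7500).
Jacobian J = [[-2·y + 1, -2·x + 2·y], [4·x·y + 6·x + 3, 2·x^2 + 10·y]].
At the point, J = [[-1.0000, -3.0000], [28.0000, 22.5000]] (det J = 61.5000).
Solving J·Δ = −F gives Δ = (-0.3415, -1.3862).
Then the next iterate is (x, y)₁ = (2.1585, -0.3862).

(2.1585, -0.3862)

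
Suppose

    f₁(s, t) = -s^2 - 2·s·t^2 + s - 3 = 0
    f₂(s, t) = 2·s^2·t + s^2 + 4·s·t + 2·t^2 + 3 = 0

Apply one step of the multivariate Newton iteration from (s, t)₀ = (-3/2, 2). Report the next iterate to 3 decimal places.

(0.032, 2.073)

At (-3/2, 2): F = (5.250, 10.250).
Jacobian J = [[-2·s - 2·t^2 + 1, -4·s·t], [4·s·t + 2·s + 4·t, 2·s^2 + 4·s + 4·t]].
At the point, J = [[-4.000, 12.000], [-7.000, 6.500]] (det J = 58.000).
Solving J·Δ = −F gives Δ = (1.532, 0.073).
Then the next iterate is (s, t)₁ = (0.032, 2.073).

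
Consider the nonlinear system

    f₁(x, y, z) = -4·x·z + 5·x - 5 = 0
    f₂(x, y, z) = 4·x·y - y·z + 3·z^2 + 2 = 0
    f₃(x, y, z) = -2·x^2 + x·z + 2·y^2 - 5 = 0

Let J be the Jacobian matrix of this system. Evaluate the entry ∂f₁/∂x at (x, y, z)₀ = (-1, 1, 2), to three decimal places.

-3.000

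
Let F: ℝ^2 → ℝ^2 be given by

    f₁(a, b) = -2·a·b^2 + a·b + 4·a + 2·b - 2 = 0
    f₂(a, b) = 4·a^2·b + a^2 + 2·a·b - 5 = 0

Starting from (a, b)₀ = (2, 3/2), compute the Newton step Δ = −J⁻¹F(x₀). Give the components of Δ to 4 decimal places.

At (2, 3/2): F = (3.0000, 29.0000).
Jacobian J = [[-2·b^2 + b + 4, -4·a·b + a + 2], [8·a·b + 2·a + 2·b, 4·a^2 + 2·a]].
At the point, J = [[1.0000, -8.0000], [31.0000, 20.0000]] (det J = 268.0000).
Solving J·Δ = −F gives Δ = (-1.0896, 0.2388).

(-1.0896, 0.2388)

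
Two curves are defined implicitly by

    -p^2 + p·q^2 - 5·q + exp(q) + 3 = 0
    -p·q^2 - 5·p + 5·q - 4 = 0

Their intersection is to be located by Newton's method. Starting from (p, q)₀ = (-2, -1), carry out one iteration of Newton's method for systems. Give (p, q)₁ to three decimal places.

At (-2, -1): F = (2.36788, 3.000).
Jacobian J = [[-2·p + q^2, 2·p·q + exp(q) - 5], [-q^2 - 5, -2·p·q + 5]].
At the point, J = [[5.000, -0.63212], [-6.000, 1.000]] (det J = 1.20728).
Solving J·Δ = −F gives Δ = (-3.532, -24.193).
Then the next iterate is (p, q)₁ = (-5.532, -25.193).

(-5.532, -25.193)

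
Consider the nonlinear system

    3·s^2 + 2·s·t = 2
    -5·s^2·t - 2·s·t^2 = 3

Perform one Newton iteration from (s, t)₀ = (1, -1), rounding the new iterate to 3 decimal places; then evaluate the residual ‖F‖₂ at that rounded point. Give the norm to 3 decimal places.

0.451

At (1, -1): F = (-1.000, 0.000).
Jacobian J = [[6·s + 2·t, 2·s], [-10·s·t - 2·t^2, -5·s^2 - 4·s·t]].
At the point, J = [[4.000, 2.000], [8.000, -1.000]] (det J = -20.000).
Solving J·Δ = −F gives Δ = (0.050, 0.400).
Then the next iterate is (s, t)₁ = (1.050, -0.600).
Re-evaluating at (1.050, -0.600): F = (0.04750, -0.44850), so ‖F‖₂ = 0.451.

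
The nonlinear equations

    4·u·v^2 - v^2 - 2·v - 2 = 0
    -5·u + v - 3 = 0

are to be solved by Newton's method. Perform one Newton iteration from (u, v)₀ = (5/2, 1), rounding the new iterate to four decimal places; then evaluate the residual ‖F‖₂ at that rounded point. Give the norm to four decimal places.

At (5/2, 1): F = (5.0000, -14.5000).
Jacobian J = [[4·v^2, 8·u·v - 2·v - 2], [-5, 1]].
At the point, J = [[4.0000, 16.0000], [-5.0000, 1.0000]] (det J = 84.0000).
Solving J·Δ = −F gives Δ = (-2.8214, 0.3929).
Then the next iterate is (u, v)₁ = (-0.3214, 1.3929).
Re-evaluating at (-0.3214, 1.3929): F = (-9.220253, -0.0001), so ‖F‖₂ = 9.2203.

9.2203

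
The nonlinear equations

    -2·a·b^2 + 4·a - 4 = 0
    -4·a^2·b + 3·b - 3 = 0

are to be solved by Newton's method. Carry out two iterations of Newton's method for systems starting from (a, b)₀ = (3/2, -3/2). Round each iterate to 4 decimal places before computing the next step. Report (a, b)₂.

(1.3290, -0.7448)

At (3/2, -3/2): F = (-4.7500, 6.0000).
Jacobian J = [[-2·b^2 + 4, -4·a·b], [-8·a·b, -4·a^2 + 3]].
At the point, J = [[-0.5000, 9.0000], [18.0000, -6.0000]] (det J = -159.0000).
Solving J·Δ = −F gives Δ = (-0.1604, 0.5189).
Then the next iterate is (a, b)₁ = (1.3396, -0.9811).
Round to (1.3396, -0.9811) and repeat: F = (-1.220483, 1.099146), J = [[2.074886, 5.257126], [10.514252, -4.178113]].
Δ = (-0.0106, 0.2363), so (a, b)₂ = (1.3290, -0.7448).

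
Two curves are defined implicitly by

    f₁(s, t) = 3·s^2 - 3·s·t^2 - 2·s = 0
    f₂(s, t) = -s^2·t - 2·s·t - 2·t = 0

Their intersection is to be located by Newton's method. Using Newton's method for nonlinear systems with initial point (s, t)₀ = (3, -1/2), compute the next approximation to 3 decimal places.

(1.661, -0.315)

At (3, -1/2): F = (18.750, 8.500).
Jacobian J = [[6·s - 3·t^2 - 2, -6·s·t], [-2·s·t - 2·t, -s^2 - 2·s - 2]].
At the point, J = [[15.250, 9.000], [4.000, -17.000]] (det J = -295.250).
Solving J·Δ = −F gives Δ = (-1.339, 0.185).
Then the next iterate is (s, t)₁ = (1.661, -0.315).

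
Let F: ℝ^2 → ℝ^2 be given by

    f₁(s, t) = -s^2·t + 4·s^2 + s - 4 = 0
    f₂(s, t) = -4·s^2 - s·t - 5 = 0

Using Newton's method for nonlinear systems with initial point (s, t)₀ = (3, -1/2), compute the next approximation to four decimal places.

At (3, -1/2): F = (39.5000, -39.5000).
Jacobian J = [[-2·s·t + 8·s + 1, -s^2], [-8·s - t, -s]].
At the point, J = [[28.0000, -9.0000], [-23.5000, -3.0000]] (det J = -295.5000).
Solving J·Δ = −F gives Δ = (-1.6041, -0.6015).
Then the next iterate is (s, t)₁ = (1.3959, -1.1015).

(1.3959, -1.1015)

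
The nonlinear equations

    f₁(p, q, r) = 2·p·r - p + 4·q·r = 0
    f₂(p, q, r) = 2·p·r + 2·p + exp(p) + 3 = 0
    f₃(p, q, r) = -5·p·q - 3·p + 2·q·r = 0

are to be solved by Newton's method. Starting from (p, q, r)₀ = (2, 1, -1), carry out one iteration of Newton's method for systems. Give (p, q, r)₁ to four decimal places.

At (2, 1, -1): F = (-10.0000, 10.389056, -18.0000).
Jacobian J = [[2·r - 1, 4·r, 2·p + 4·q], [2·r + exp(p) + 2, 0, 2·p], [-5·q - 3, -5·p + 2·r, 2·q]].
At the point, J = [[-3.0000, -4.0000, 8.0000], [7.389056, 0.0000, 4.0000], [-8.0000, -12.0000, 2.0000]] (det J = -666.236937).
Solving J·Δ = −F gives Δ = (-1.6604, -0.3147, 0.4700).
Then the next iterate is (p, q, r)₁ = (0.3396, 0.6853, -0.5300).

(0.3396, 0.6853, -0.5300)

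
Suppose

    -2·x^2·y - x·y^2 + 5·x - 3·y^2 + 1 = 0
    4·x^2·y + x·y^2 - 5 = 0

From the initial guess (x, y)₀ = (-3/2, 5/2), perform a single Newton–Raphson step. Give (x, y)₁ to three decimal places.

(-1.285, 0.486)

At (-3/2, 5/2): F = (-27.125, 8.125).
Jacobian J = [[-4·x·y - y^2 + 5, -2·x^2 - 2·x·y - 6·y], [8·x·y + y^2, 4·x^2 + 2·x·y]].
At the point, J = [[13.750, -12.000], [-23.750, 1.500]] (det J = -264.375).
Solving J·Δ = −F gives Δ = (0.215, -2.014).
Then the next iterate is (x, y)₁ = (-1.285, 0.486).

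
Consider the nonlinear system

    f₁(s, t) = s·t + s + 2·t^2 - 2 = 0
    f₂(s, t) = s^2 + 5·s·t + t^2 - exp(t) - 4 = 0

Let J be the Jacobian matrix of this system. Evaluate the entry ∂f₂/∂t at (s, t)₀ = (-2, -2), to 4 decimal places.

-14.1353

∂f₂/∂t = 5·s + 2·t - exp(t).
At (-2, -2) this is -14.1353.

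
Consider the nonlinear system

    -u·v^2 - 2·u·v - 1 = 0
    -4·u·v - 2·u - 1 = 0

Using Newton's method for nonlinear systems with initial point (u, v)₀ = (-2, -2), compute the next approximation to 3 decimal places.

At (-2, -2): F = (-1.000, -13.000).
Jacobian J = [[-v^2 - 2·v, -2·u·v - 2·u], [-4·v - 2, -4·u]].
At the point, J = [[0.000, -4.000], [6.000, 8.000]] (det J = 24.000).
Solving J·Δ = −F gives Δ = (2.500, -0.250).
Then the next iterate is (u, v)₁ = (0.500, -2.250).

(0.500, -2.250)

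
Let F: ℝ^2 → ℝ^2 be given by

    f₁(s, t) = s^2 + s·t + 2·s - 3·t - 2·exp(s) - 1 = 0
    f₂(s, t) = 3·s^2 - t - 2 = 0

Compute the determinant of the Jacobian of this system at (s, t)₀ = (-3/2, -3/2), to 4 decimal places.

-37.5537

J = [[2·s + t - 2·exp(s) + 2, s - 3], [6·s, -1]].
At the point, J = [[-2.946260, -4.5000], [-9.0000, -1.0000]].
det J = -37.5537.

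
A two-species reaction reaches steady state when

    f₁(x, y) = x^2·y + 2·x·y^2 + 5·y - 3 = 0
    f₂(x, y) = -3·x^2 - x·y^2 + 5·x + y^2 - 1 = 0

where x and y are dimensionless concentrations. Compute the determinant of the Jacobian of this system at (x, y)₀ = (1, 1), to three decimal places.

J = [[2·x·y + 2·y^2, x^2 + 4·x·y + 5], [-6·x - y^2 + 5, -2·x·y + 2·y]].
At the point, J = [[4.000, 10.000], [-2.000, 0.000]].
det J = 20.000.

20.000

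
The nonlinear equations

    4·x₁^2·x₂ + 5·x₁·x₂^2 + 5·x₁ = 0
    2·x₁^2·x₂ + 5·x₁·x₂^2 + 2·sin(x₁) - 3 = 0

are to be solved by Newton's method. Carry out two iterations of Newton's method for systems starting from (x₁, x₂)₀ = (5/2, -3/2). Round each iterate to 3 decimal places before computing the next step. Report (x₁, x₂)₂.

At (5/2, -3/2): F = (3.125, 7.57194).
Jacobian J = [[8·x₁·x₂ + 5·x₂^2 + 5, 4·x₁^2 + 10·x₁·x₂], [4·x₁·x₂ + 5·x₂^2 + 2·cos(x₁), 2·x₁^2 + 10·x₁·x₂]].
At the point, J = [[-13.750, -12.500], [-5.35229, -25.000]] (det J = 276.84641).
Solving J·Δ = −F gives Δ = (-0.060, 0.316).
Then the next iterate is (x₁, x₂)₁ = (2.440, -1.184).
Round to (2.440, -1.184) and repeat: F = (1.10639, 1.29539), J = [[-11.10240, -5.07520], [-6.07419, -16.98240]].
Δ = (0.077, 0.049), so (x₁, x₂)₂ = (2.517, -1.135).

(2.517, -1.135)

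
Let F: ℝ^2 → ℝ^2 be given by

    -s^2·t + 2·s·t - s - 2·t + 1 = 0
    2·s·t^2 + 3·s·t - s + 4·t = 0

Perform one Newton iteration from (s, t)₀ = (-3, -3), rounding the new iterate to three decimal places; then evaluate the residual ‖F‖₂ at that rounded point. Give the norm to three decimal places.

20.672

At (-3, -3): F = (55.000, -36.000).
Jacobian J = [[-2·s·t + 2·t - 1, -s^2 + 2·s - 2], [2·t^2 + 3·t - 1, 4·s·t + 3·s + 4]].
At the point, J = [[-25.000, -17.000], [8.000, 31.000]] (det J = -639.000).
Solving J·Δ = −F gives Δ = (1.710, 0.720).
Then the next iterate is (s, t)₁ = (-1.290, -2.280).
Re-evaluating at (-1.290, -2.280): F = (16.52655, -12.41827), so ‖F‖₂ = 20.672.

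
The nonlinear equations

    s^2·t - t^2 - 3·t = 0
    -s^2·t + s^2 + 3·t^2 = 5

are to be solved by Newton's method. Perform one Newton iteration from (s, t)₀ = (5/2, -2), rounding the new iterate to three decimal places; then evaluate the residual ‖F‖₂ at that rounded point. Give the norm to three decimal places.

6.401

At (5/2, -2): F = (-10.500, 25.750).
Jacobian J = [[2·s·t, s^2 - 2·t - 3], [-2·s·t + 2·s, -s^2 + 6·t]].
At the point, J = [[-10.000, 7.250], [15.000, -18.250]] (det J = 73.750).
Solving J·Δ = −F gives Δ = (-0.067, 1.356).
Then the next iterate is (s, t)₁ = (2.433, -0.644).
Re-evaluating at (2.433, -0.644): F = (-2.29489, 5.97585), so ‖F‖₂ = 6.401.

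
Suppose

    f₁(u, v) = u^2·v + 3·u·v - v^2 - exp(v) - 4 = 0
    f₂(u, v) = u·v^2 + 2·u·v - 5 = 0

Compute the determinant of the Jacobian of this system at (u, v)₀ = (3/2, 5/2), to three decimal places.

274.866

J = [[2·u·v + 3·v, u^2 + 3·u - 2·v - exp(v)], [v^2 + 2·v, 2·u·v + 2·u]].
At the point, J = [[15.000, -10.43249], [11.250, 10.500]].
det J = 274.866.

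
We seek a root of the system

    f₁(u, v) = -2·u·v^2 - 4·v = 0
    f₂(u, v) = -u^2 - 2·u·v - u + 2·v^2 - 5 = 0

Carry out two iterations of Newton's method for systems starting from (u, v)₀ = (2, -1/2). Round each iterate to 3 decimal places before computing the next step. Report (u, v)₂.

At (2, -1/2): F = (1.000, -8.500).
Jacobian J = [[-2·v^2, -4·u·v - 4], [-2·u - 2·v - 1, -2·u + 4·v]].
At the point, J = [[-0.500, 0.000], [-4.000, -6.000]] (det J = 3.000).
Solving J·Δ = −F gives Δ = (2.000, -2.750).
Then the next iterate is (u, v)₁ = (4.000, -3.250).
Round to (4.000, -3.250) and repeat: F = (-71.500, 22.125), J = [[-21.125, 48.000], [-2.500, -21.000]].
Δ = (-0.780, 1.146), so (u, v)₂ = (3.220, -2.104).

(3.220, -2.104)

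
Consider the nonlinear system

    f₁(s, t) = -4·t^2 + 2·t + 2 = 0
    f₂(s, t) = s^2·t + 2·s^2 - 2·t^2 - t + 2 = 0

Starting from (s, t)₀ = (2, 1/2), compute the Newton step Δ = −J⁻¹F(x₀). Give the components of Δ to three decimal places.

(-1.200, 1.000)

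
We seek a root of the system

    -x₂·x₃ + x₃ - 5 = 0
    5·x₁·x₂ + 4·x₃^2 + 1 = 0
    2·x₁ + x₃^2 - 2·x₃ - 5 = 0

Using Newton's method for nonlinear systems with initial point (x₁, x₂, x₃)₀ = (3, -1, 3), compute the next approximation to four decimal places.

At (3, -1, 3): F = (1.0000, 22.0000, 4.0000).
Jacobian J = [[0, -x₃, -x₂ + 1], [5·x₂, 5·x₁, 8·x₃], [2, 0, 2·x₃ - 2]].
At the point, J = [[0.0000, -3.0000, 2.0000], [-5.0000, 15.0000, 24.0000], [2.0000, 0.0000, 4.0000]] (det J = -264.0000).
Solving J·Δ = −F gives Δ = (-0.3182, -0.2273, -0.8409).
Then the next iterate is (x₁, x₂, x₃)₁ = (2.6818, -1.2273, 2.1591).

(2.6818, -1.2273, 2.1591)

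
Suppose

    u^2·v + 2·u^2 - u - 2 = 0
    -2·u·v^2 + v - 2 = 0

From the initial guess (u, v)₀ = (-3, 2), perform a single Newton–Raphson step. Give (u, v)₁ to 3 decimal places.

(-1.718, 1.450)

At (-3, 2): F = (37.000, 24.000).
Jacobian J = [[2·u·v + 4·u - 1, u^2], [-2·v^2, -4·u·v + 1]].
At the point, J = [[-25.000, 9.000], [-8.000, 25.000]] (det J = -553.000).
Solving J·Δ = −F gives Δ = (1.282, -0.550).
Then the next iterate is (u, v)₁ = (-1.718, 1.450).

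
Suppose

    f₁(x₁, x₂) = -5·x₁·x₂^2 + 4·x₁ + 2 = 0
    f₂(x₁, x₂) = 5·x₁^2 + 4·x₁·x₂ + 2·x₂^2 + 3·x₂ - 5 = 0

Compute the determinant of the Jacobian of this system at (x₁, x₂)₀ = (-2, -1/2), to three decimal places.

J = [[-5·x₂^2 + 4, -10·x₁·x₂], [10·x₁ + 4·x₂, 4·x₁ + 4·x₂ + 3]].
At the point, J = [[2.750, -10.000], [-22.000, -7.000]].
det J = -239.250.

-239.250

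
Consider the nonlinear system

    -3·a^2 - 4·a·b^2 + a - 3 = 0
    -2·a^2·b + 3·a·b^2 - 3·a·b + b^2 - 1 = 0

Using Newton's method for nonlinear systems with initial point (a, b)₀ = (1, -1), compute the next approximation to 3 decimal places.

(-0.432, -1.486)

At (1, -1): F = (-9.000, 8.000).
Jacobian J = [[-6·a - 4·b^2 + 1, -8·a·b], [-4·a·b + 3·b^2 - 3·b, -2·a^2 + 6·a·b - 3·a + 2·b]].
At the point, J = [[-9.000, 8.000], [10.000, -13.000]] (det J = 37.000).
Solving J·Δ = −F gives Δ = (-1.432, -0.486).
Then the next iterate is (a, b)₁ = (-0.432, -1.486).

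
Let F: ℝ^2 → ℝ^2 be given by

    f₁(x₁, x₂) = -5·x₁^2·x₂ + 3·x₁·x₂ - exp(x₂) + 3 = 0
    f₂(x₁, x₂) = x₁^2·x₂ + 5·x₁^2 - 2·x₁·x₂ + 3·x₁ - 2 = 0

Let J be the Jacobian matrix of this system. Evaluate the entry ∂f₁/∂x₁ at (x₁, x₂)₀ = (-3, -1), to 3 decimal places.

-33.000

∂f₁/∂x₁ = -10·x₁·x₂ + 3·x₂.
At (-3, -1) this is -33.000.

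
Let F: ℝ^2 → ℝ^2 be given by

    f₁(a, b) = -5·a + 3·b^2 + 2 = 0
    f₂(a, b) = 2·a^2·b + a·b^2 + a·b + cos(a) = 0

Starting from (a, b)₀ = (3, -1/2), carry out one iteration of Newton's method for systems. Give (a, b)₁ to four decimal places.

(0.6851, -0.7252)

At (3, -1/2): F = (-12.2500, -10.739992).
Jacobian J = [[-5, 6·b], [4·a·b + b^2 + b - sin(a), 2·a^2 + 2·a·b + a]].
At the point, J = [[-5.0000, -3.0000], [-6.391120, 18.0000]] (det J = -109.173360).
Solving J·Δ = −F gives Δ = (-2.3149, -0.2252).
Then the next iterate is (a, b)₁ = (0.6851, -0.7252).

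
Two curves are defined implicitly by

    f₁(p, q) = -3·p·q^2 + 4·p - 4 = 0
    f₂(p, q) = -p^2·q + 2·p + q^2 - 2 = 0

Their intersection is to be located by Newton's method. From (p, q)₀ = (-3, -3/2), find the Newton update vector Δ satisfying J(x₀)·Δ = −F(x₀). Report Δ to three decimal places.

(1.014, 0.054)

At (-3, -3/2): F = (4.250, 7.750).
Jacobian J = [[-3·q^2 + 4, -6·p·q], [-2·p·q + 2, -p^2 + 2·q]].
At the point, J = [[-2.750, -27.000], [-7.000, -12.000]] (det J = -156.000).
Solving J·Δ = −F gives Δ = (1.014, 0.054).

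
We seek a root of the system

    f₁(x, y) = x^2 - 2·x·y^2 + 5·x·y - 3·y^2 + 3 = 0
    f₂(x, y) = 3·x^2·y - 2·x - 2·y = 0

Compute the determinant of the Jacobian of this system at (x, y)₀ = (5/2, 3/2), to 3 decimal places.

J = [[2·x - 2·y^2 + 5·y, -4·x·y + 5·x - 6·y], [6·x·y - 2, 3·x^2 - 2]].
At the point, J = [[8.000, -11.500], [20.500, 16.750]].
det J = 369.750.

369.750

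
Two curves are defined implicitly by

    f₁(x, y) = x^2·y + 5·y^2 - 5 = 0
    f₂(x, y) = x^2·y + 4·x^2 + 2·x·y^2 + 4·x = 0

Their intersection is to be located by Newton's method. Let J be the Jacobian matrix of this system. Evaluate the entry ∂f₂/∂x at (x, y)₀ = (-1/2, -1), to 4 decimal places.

3.0000

∂f₂/∂x = 2·x·y + 8·x + 2·y^2 + 4.
At (-1/2, -1) this is 3.0000.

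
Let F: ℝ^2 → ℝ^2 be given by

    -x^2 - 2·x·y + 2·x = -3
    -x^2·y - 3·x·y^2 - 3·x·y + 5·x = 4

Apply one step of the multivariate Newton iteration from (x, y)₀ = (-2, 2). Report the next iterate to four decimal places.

(-2.3056, 1.4028)

At (-2, 2): F = (3.0000, 14.0000).
Jacobian J = [[-2·x - 2·y + 2, -2·x], [-2·x·y - 3·y^2 - 3·y + 5, -x^2 - 6·x·y - 3·x]].
At the point, J = [[2.0000, 4.0000], [-5.0000, 26.0000]] (det J = 72.0000).
Solving J·Δ = −F gives Δ = (-0.3056, -0.5972).
Then the next iterate is (x, y)₁ = (-2.3056, 1.4028).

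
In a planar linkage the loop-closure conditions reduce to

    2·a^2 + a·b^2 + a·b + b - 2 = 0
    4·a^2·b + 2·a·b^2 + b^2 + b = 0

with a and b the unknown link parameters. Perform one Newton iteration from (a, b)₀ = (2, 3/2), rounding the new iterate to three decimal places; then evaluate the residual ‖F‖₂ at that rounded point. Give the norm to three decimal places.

10.654

At (2, 3/2): F = (15.000, 36.750).
Jacobian J = [[4·a + b^2 + b, 2·a·b + a + 1], [8·a·b + 2·b^2, 4·a^2 + 4·a·b + 2·b + 1]].
At the point, J = [[11.750, 9.000], [28.500, 32.000]] (det J = 119.500).
Solving J·Δ = −F gives Δ = (-1.249, -0.036).
Then the next iterate is (a, b)₁ = (0.751, 1.464).
Re-evaluating at (0.751, 1.464): F = (3.30108, 10.12932), so ‖F‖₂ = 10.654.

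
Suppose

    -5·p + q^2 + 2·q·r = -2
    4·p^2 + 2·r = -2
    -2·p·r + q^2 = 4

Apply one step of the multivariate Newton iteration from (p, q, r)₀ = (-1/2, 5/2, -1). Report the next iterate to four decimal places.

(-1.5769, 3.2115, -3.6538)

At (-1/2, 5/2, -1): F = (5.7500, 1.0000, 1.2500).
Jacobian J = [[-5, 2·q + 2·r, 2·q], [8·p, 0, 2], [-2·r, 2·q, -2·p]].
At the point, J = [[-5.0000, 3.0000, 5.0000], [-4.0000, 0.0000, 2.0000], [2.0000, 5.0000, 1.0000]] (det J = -26.0000).
Solving J·Δ = −F gives Δ = (-1.0769, 0.7115, -2.6538).
Then the next iterate is (p, q, r)₁ = (-1.5769, 3.2115, -3.6538).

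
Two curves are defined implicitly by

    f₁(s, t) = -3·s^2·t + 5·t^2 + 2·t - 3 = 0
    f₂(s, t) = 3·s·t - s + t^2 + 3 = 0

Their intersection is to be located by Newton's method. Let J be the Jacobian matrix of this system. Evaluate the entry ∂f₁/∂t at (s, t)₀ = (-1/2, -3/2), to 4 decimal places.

-13.7500

∂f₁/∂t = -3·s^2 + 10·t + 2.
At (-1/2, -3/2) this is -13.7500.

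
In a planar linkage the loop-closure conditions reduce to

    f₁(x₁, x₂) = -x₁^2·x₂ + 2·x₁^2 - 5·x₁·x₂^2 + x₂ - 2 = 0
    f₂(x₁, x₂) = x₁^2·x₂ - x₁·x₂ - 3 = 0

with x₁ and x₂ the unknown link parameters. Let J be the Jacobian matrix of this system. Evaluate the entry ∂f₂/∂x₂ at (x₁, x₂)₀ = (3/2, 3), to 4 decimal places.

0.7500

∂f₂/∂x₂ = x₁^2 - x₁.
At (3/2, 3) this is 0.7500.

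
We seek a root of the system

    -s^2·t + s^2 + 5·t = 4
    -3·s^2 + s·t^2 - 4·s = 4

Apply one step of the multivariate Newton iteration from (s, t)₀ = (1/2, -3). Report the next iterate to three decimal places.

At (1/2, -3): F = (-18.000, -2.250).
Jacobian J = [[-2·s·t + 2·s, -s^2 + 5], [-6·s + t^2 - 4, 2·s·t]].
At the point, J = [[4.000, 4.750], [2.000, -3.000]] (det J = -21.500).
Solving J·Δ = −F gives Δ = (3.009, 1.256).
Then the next iterate is (s, t)₁ = (3.509, -1.744).

(3.509, -1.744)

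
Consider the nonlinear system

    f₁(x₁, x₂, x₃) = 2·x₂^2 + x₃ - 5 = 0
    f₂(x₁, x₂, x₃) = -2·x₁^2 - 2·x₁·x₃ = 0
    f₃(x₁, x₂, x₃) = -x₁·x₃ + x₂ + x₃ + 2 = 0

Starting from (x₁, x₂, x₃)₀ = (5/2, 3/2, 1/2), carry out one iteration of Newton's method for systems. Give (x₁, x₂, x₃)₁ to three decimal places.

(0.053, 1.103, 2.884)

At (5/2, 3/2, 1/2): F = (0.000, -15.000, 2.750).
Jacobian J = [[0, 4·x₂, 1], [-4·x₁ - 2·x₃, 0, -2·x₁], [-x₃, 1, -x₁ + 1]].
At the point, J = [[0.000, 6.000, 1.000], [-11.000, 0.000, -5.000], [-0.500, 1.000, -1.500]] (det J = -95.000).
Solving J·Δ = −F gives Δ = (-2.447, -0.397, 2.384).
Then the next iterate is (x₁, x₂, x₃)₁ = (0.053, 1.103, 2.884).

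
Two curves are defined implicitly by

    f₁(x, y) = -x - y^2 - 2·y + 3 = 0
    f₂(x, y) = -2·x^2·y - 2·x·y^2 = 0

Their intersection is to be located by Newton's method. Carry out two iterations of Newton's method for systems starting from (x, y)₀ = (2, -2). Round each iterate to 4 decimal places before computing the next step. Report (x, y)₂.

(2.3030, -2.3030)

At (2, -2): F = (1.0000, 0.0000).
Jacobian J = [[-1, -2·y - 2], [-4·x·y - 2·y^2, -2·x^2 - 4·x·y]].
At the point, J = [[-1.0000, 2.0000], [8.0000, 8.0000]] (det J = -24.0000).
Solving J·Δ = −F gives Δ = (0.3333, -0.3333).
Then the next iterate is (x, y)₁ = (2.3333, -2.3333).
Round to (2.3333, -2.3333) and repeat: F = (-0.110989, 0.0000), J = [[-1.0000, 2.6666], [10.888578, 10.888578]].
Δ = (-0.0303, 0.0303), so (x, y)₂ = (2.3030, -2.3030).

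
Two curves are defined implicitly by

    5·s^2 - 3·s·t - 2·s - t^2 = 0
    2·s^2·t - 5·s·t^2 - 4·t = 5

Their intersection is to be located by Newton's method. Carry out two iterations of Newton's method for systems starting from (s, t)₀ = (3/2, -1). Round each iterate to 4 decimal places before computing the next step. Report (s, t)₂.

(0.7154, 1.0873)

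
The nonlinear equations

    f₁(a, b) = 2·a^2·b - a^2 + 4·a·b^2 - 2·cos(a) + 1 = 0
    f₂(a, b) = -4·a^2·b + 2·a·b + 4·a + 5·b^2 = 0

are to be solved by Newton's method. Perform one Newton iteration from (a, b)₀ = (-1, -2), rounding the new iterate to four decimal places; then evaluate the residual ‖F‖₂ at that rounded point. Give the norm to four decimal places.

8.7673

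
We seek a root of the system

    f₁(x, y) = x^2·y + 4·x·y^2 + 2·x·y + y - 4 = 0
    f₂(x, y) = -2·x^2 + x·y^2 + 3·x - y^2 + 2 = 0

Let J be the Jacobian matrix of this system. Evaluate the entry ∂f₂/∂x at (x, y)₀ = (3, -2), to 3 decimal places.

∂f₂/∂x = -4·x + y^2 + 3.
At (3, -2) this is -5.000.

-5.000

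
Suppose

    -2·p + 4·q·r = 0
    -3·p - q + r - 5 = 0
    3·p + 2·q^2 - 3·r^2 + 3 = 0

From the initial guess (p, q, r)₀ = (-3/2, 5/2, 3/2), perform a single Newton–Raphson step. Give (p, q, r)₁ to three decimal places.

(-1.939, 1.206, 0.388)

At (-3/2, 5/2, 3/2): F = (18.000, -1.500, 4.250).
Jacobian J = [[-2, 4·r, 4·q], [-3, -1, 1], [3, 4·q, -6·r]].
At the point, J = [[-2.000, 6.000, 10.000], [-3.000, -1.000, 1.000], [3.000, 10.000, -9.000]] (det J = -412.000).
Solving J·Δ = −F gives Δ = (-0.439, -1.294, -1.112).
Then the next iterate is (p, q, r)₁ = (-1.939, 1.206, 0.388).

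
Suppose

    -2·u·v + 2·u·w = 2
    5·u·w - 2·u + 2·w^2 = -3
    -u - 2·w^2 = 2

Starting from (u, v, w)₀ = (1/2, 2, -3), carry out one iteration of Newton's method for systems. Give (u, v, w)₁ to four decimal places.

At (1/2, 2, -3): F = (-7.0000, 12.5000, -20.5000).
Jacobian J = [[-2·v + 2·w, -2·u, 2·u], [5·w - 2, 0, 5·u + 4·w], [-1, 0, -4·w]].
At the point, J = [[-10.0000, -1.0000, 1.0000], [-17.0000, 0.0000, -9.5000], [-1.0000, 0.0000, 12.0000]] (det J = -213.5000).
Solving J·Δ = −F gives Δ = (-0.2096, -3.2131, 1.6909).
Then the next iterate is (u, v, w)₁ = (0.2904, -1.2131, -1.3091).

(0.2904, -1.2131, -1.3091)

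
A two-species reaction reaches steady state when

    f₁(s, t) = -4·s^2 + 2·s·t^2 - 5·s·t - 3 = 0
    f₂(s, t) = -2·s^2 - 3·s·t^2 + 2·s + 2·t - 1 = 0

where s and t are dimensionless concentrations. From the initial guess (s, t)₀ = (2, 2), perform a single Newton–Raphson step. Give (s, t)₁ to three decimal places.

(0.698, 1.929)

At (2, 2): F = (-23.000, -25.000).
Jacobian J = [[-8·s + 2·t^2 - 5·t, 4·s·t - 5·s], [-4·s - 3·t^2 + 2, -6·s·t + 2]].
At the point, J = [[-18.000, 6.000], [-18.000, -22.000]] (det J = 504.000).
Solving J·Δ = −F gives Δ = (-1.302, -0.071).
Then the next iterate is (s, t)₁ = (0.698, 1.929).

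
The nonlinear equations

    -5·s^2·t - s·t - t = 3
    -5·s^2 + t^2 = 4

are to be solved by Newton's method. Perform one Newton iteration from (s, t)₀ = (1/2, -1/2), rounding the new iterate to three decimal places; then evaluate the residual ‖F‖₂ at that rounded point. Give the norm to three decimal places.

At (1/2, -1/2): F = (-1.625, -5.000).
Jacobian J = [[-10·s·t - t, -5·s^2 - s - 1], [-10·s, 2·t]].
At the point, J = [[3.000, -2.750], [-5.000, -1.000]] (det J = -16.750).
Solving J·Δ = −F gives Δ = (-0.724, -1.381).
Then the next iterate is (s, t)₁ = (-0.224, -1.881).
Re-evaluating at (-0.224, -1.881): F = (-1.06844, -0.71272), so ‖F‖₂ = 1.284.

1.284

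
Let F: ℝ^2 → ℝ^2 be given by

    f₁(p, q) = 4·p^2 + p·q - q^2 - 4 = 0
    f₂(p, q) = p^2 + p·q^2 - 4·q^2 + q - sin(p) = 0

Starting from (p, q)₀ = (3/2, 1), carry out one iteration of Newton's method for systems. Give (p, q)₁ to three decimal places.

At (3/2, 1): F = (5.500, -0.24749).
Jacobian J = [[8·p + q, p - 2·q], [2·p + q^2 - cos(p), 2·p·q - 8·q + 1]].
At the point, J = [[13.000, -0.500], [3.92926, -4.000]] (det J = -50.03537).
Solving J·Δ = −F gives Δ = (-0.442, -0.496).
Then the next iterate is (p, q)₁ = (1.058, 0.504).

(1.058, 0.504)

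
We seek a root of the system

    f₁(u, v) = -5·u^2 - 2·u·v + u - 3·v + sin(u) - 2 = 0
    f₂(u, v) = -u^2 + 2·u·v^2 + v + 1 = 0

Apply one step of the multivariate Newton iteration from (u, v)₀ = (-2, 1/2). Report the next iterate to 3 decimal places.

At (-2, 1/2): F = (-24.40930, -3.500).
Jacobian J = [[-10·u - 2·v + cos(u) + 1, -2·u - 3], [-2·u + 2·v^2, 4·u·v + 1]].
At the point, J = [[19.58385, 1.000], [4.500, -3.000]] (det J = -63.25156).
Solving J·Δ = −F gives Δ = (1.213, 0.653).
Then the next iterate is (u, v)₁ = (-0.787, 1.153).

(-0.787, 1.153)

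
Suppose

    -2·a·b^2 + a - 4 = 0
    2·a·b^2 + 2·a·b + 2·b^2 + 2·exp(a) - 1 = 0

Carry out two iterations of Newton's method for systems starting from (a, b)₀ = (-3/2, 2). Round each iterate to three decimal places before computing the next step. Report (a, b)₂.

(-0.658, 1.885)

At (-3/2, 2): F = (6.500, -10.55374).
Jacobian J = [[-2·b^2 + 1, -4·a·b], [2·b^2 + 2·b + 2·exp(a), 4·a·b + 2·a + 4·b]].
At the point, J = [[-7.000, 12.000], [12.44626, -7.000]] (det J = -100.35512).
Solving J·Δ = −F gives Δ = (0.809, -0.070).
Then the next iterate is (a, b)₁ = (-0.691, 1.930).
Round to (-0.691, 1.930) and repeat: F = (0.45681, -0.36312), J = [[-6.44980, 5.33452], [12.31195, 1.00348]].
Δ = (0.033, -0.045), so (a, b)₂ = (-0.658, 1.885).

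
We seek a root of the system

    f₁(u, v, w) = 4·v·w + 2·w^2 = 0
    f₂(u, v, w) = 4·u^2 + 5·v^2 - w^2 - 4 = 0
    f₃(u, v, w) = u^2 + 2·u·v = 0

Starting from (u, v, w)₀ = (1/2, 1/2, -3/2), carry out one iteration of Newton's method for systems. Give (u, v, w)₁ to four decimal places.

(1.5833, -2.4167, 3.2500)

At (1/2, 1/2, -3/2): F = (1.5000, -4.0000, 0.7500).
Jacobian J = [[0, 4·w, 4·v + 4·w], [8·u, 10·v, -2·w], [2·u + 2·v, 2·u, 0]].
At the point, J = [[0.0000, -6.0000, -4.0000], [4.0000, 5.0000, 3.0000], [2.0000, 1.0000, 0.0000]] (det J = -12.0000).
Solving J·Δ = −F gives Δ = (1.0833, -2.9167, 4.7500).
Then the next iterate is (u, v, w)₁ = (1.5833, -2.4167, 3.2500).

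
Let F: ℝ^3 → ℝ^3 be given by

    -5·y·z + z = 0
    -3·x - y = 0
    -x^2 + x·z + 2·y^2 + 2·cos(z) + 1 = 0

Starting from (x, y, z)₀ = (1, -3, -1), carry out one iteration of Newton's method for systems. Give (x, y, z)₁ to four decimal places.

At (1, -3, -1): F = (-16.0000, 0.0000, 18.080605).
Jacobian J = [[0, -5·z, -5·y + 1], [-3, -1, 0], [-2·x + z, 4·y, x - 2·sin(z)]].
At the point, J = [[0.0000, 5.0000, 16.0000], [-3.0000, -1.0000, 0.0000], [-3.0000, -12.0000, 2.682942]] (det J = 568.244130).
Solving J·Δ = −F gives Δ = (-0.5846, 1.7539, 0.4519).
Then the next iterate is (x, y, z)₁ = (0.4154, -1.2461, -0.5481).

(0.4154, -1.2461, -0.5481)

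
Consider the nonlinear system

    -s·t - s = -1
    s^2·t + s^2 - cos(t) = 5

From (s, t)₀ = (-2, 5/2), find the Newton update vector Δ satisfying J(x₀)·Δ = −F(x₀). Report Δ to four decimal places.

At (-2, 5/2): F = (8.0000, 9.801144).
Jacobian J = [[-t - 1, -s], [2·s·t + 2·s, s^2 + sin(t)]].
At the point, J = [[-3.5000, 2.0000], [-14.0000, 4.598472]] (det J = 11.905347).
Solving J·Δ = −F gives Δ = (-1.4435, -6.5261).

(-1.4435, -6.5261)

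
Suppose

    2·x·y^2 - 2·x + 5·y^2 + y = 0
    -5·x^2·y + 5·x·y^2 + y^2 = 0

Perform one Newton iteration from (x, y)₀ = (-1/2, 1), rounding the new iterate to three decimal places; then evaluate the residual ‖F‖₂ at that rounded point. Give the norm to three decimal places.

At (-1/2, 1): F = (6.000, -2.750).
Jacobian J = [[2·y^2 - 2, 4·x·y + 10·y + 1], [-10·x·y + 5·y^2, -5·x^2 + 10·x·y + 2·y]].
At the point, J = [[0.000, 9.000], [10.000, -4.250]] (det J = -90.000).
Solving J·Δ = −F gives Δ = (-0.008, -0.667).
Then the next iterate is (x, y)₁ = (-0.508, 0.333).
Re-evaluating at (-0.508, 0.333): F = (1.79078, -0.60045), so ‖F‖₂ = 1.889.

1.889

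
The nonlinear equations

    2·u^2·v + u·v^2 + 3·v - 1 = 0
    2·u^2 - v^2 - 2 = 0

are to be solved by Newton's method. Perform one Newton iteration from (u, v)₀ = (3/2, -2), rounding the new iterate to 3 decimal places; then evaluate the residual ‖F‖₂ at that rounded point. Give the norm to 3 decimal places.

At (3/2, -2): F = (-10.000, -1.500).
Jacobian J = [[4·u·v + v^2, 2·u^2 + 2·u·v + 3], [4·u, -2·v]].
At the point, J = [[-8.000, 1.500], [6.000, 4.000]] (det J = -41.000).
Solving J·Δ = −F gives Δ = (-0.921, 1.756).
Then the next iterate is (u, v)₁ = (0.579, -0.244).
Re-evaluating at (0.579, -0.244): F = (-1.86113, -1.38905), so ‖F‖₂ = 2.322.

2.322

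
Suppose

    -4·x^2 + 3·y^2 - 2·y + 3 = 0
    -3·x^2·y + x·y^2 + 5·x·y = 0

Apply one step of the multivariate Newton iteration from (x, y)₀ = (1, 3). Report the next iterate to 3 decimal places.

At (1, 3): F = (20.000, 15.000).
Jacobian J = [[-8·x, 6·y - 2], [-6·x·y + y^2 + 5·y, -3·x^2 + 2·x·y + 5·x]].
At the point, J = [[-8.000, 16.000], [6.000, 8.000]] (det J = -160.000).
Solving J·Δ = −F gives Δ = (-0.500, -1.500).
Then the next iterate is (x, y)₁ = (0.500, 1.500).

(0.500, 1.500)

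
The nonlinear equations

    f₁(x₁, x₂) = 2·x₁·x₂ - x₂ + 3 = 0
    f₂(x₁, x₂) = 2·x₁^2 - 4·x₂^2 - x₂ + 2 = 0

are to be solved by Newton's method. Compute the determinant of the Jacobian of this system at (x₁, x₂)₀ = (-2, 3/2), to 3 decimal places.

-79.000

J = [[2·x₂, 2·x₁ - 1], [4·x₁, -8·x₂ - 1]].
At the point, J = [[3.000, -5.000], [-8.000, -13.000]].
det J = -79.000.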